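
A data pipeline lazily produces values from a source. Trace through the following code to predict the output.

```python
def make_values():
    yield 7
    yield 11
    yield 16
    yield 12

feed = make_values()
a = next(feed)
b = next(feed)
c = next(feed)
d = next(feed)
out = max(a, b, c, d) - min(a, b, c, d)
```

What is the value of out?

Step 1: Create generator and consume all values:
  a = next(feed) = 7
  b = next(feed) = 11
  c = next(feed) = 16
  d = next(feed) = 12
Step 2: max = 16, min = 7, out = 16 - 7 = 9.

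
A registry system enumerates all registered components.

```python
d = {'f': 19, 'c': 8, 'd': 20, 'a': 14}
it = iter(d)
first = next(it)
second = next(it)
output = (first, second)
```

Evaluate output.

Step 1: iter(d) iterates over keys: ['f', 'c', 'd', 'a'].
Step 2: first = next(it) = 'f', second = next(it) = 'c'.
Therefore output = ('f', 'c').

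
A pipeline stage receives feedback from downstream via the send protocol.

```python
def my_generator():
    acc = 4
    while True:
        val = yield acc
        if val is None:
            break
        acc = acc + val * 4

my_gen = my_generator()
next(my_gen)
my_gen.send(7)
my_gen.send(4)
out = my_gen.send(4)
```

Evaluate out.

Step 1: next() -> yield acc=4.
Step 2: send(7) -> val=7, acc = 4 + 7*4 = 32, yield 32.
Step 3: send(4) -> val=4, acc = 32 + 4*4 = 48, yield 48.
Step 4: send(4) -> val=4, acc = 48 + 4*4 = 64, yield 64.
Therefore out = 64.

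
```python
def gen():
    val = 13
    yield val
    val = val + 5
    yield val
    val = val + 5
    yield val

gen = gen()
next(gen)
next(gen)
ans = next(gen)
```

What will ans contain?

Step 1: Trace through generator execution:
  Yield 1: val starts at 13, yield 13
  Yield 2: val = 13 + 5 = 18, yield 18
  Yield 3: val = 18 + 5 = 23, yield 23
Step 2: First next() gets 13, second next() gets the second value, third next() yields 23.
Therefore ans = 23.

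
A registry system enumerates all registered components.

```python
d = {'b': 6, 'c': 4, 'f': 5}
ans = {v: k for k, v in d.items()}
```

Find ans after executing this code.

Step 1: Invert dict (swap keys and values):
  'b': 6 -> 6: 'b'
  'c': 4 -> 4: 'c'
  'f': 5 -> 5: 'f'
Therefore ans = {6: 'b', 4: 'c', 5: 'f'}.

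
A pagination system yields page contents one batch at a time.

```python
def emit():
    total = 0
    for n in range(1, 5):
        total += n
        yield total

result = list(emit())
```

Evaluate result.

Step 1: Generator accumulates running sum:
  n=1: total = 1, yield 1
  n=2: total = 3, yield 3
  n=3: total = 6, yield 6
  n=4: total = 10, yield 10
Therefore result = [1, 3, 6, 10].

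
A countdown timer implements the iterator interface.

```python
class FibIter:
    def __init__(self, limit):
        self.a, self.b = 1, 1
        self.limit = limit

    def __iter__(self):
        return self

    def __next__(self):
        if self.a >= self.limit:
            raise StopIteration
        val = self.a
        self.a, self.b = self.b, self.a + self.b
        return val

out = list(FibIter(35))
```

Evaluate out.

Step 1: Fibonacci-like sequence (a=1, b=1) until >= 35:
  Yield 1, then a,b = 1,2
  Yield 1, then a,b = 2,3
  Yield 2, then a,b = 3,5
  Yield 3, then a,b = 5,8
  Yield 5, then a,b = 8,13
  Yield 8, then a,b = 13,21
  Yield 13, then a,b = 21,34
  Yield 21, then a,b = 34,55
  Yield 34, then a,b = 55,89
Step 2: 55 >= 35, stop.
Therefore out = [1, 1, 2, 3, 5, 8, 13, 21, 34].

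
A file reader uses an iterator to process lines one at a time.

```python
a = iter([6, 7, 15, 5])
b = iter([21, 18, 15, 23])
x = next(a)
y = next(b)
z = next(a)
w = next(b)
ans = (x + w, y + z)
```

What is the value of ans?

Step 1: a iterates [6, 7, 15, 5], b iterates [21, 18, 15, 23].
Step 2: x = next(a) = 6, y = next(b) = 21.
Step 3: z = next(a) = 7, w = next(b) = 18.
Step 4: ans = (6 + 18, 21 + 7) = (24, 28).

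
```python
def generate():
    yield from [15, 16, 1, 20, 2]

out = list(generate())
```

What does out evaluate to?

Step 1: yield from delegates to the iterable, yielding each element.
Step 2: Collected values: [15, 16, 1, 20, 2].
Therefore out = [15, 16, 1, 20, 2].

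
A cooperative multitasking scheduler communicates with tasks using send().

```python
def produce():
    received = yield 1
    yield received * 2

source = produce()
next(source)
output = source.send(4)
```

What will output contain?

Step 1: next(source) advances to first yield, producing 1.
Step 2: send(4) resumes, received = 4.
Step 3: yield received * 2 = 4 * 2 = 8.
Therefore output = 8.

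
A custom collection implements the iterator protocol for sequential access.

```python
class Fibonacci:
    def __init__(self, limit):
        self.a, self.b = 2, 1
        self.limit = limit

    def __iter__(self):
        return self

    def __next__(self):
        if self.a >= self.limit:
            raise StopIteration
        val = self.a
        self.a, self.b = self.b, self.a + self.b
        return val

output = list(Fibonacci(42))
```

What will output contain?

Step 1: Fibonacci-like sequence (a=2, b=1) until >= 42:
  Yield 2, then a,b = 1,3
  Yield 1, then a,b = 3,4
  Yield 3, then a,b = 4,7
  Yield 4, then a,b = 7,11
  Yield 7, then a,b = 11,18
  Yield 11, then a,b = 18,29
  Yield 18, then a,b = 29,47
  Yield 29, then a,b = 47,76
Step 2: 47 >= 42, stop.
Therefore output = [2, 1, 3, 4, 7, 11, 18, 29].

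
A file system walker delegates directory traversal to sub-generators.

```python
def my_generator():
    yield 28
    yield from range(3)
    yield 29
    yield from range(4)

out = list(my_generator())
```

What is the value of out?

Step 1: Trace yields in order:
  yield 28
  yield 0
  yield 1
  yield 2
  yield 29
  yield 0
  yield 1
  yield 2
  yield 3
Therefore out = [28, 0, 1, 2, 29, 0, 1, 2, 3].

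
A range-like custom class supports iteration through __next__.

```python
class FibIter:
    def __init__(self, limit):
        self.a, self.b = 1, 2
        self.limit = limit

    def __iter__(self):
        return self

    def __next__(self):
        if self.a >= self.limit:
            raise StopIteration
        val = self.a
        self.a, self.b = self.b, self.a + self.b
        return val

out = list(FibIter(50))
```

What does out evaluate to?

Step 1: Fibonacci-like sequence (a=1, b=2) until >= 50:
  Yield 1, then a,b = 2,3
  Yield 2, then a,b = 3,5
  Yield 3, then a,b = 5,8
  Yield 5, then a,b = 8,13
  Yield 8, then a,b = 13,21
  Yield 13, then a,b = 21,34
  Yield 21, then a,b = 34,55
  Yield 34, then a,b = 55,89
Step 2: 55 >= 50, stop.
Therefore out = [1, 2, 3, 5, 8, 13, 21, 34].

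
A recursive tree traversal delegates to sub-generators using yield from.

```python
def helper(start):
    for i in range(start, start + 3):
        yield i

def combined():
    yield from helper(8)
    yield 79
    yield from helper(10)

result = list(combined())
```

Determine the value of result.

Step 1: combined() delegates to helper(8):
  yield 8
  yield 9
  yield 10
Step 2: yield 79
Step 3: Delegates to helper(10):
  yield 10
  yield 11
  yield 12
Therefore result = [8, 9, 10, 79, 10, 11, 12].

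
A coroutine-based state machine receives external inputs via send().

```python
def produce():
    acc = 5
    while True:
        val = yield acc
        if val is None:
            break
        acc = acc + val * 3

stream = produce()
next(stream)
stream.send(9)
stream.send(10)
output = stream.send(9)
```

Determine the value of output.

Step 1: next() -> yield acc=5.
Step 2: send(9) -> val=9, acc = 5 + 9*3 = 32, yield 32.
Step 3: send(10) -> val=10, acc = 32 + 10*3 = 62, yield 62.
Step 4: send(9) -> val=9, acc = 62 + 9*3 = 89, yield 89.
Therefore output = 89.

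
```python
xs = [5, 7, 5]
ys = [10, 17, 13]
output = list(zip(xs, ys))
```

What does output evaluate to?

Step 1: zip pairs elements at same index:
  Index 0: (5, 10)
  Index 1: (7, 17)
  Index 2: (5, 13)
Therefore output = [(5, 10), (7, 17), (5, 13)].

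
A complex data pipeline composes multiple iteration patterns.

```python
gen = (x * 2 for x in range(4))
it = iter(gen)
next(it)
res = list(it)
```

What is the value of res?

Step 1: Generator produces [0, 2, 4, 6].
Step 2: next(it) consumes first element (0).
Step 3: list(it) collects remaining: [2, 4, 6].
Therefore res = [2, 4, 6].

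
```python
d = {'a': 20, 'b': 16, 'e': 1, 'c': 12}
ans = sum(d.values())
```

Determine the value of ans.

Step 1: d.values() = [20, 16, 1, 12].
Step 2: sum = 49.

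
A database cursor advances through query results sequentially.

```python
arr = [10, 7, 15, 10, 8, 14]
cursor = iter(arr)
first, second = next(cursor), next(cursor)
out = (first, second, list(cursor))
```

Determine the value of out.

Step 1: Create iterator over [10, 7, 15, 10, 8, 14].
Step 2: first = 10, second = 7.
Step 3: Remaining elements: [15, 10, 8, 14].
Therefore out = (10, 7, [15, 10, 8, 14]).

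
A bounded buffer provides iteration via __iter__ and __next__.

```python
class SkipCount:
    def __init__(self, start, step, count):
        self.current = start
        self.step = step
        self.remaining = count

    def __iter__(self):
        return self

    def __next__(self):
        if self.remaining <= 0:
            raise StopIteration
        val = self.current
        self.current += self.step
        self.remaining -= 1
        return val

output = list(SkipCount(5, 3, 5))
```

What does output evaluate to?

Step 1: SkipCount starts at 5, increments by 3, for 5 steps:
  Yield 5, then current += 3
  Yield 8, then current += 3
  Yield 11, then current += 3
  Yield 14, then current += 3
  Yield 17, then current += 3
Therefore output = [5, 8, 11, 14, 17].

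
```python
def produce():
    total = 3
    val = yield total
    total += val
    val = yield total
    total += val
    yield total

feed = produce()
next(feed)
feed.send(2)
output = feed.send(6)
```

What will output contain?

Step 1: next() -> yield total=3.
Step 2: send(2) -> val=2, total = 3+2 = 5, yield 5.
Step 3: send(6) -> val=6, total = 5+6 = 11, yield 11.
Therefore output = 11.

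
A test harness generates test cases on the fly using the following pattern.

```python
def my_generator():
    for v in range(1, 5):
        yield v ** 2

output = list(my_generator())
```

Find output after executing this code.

Step 1: For each v in range(1, 5), yield v**2:
  v=1: yield 1**2 = 1
  v=2: yield 2**2 = 4
  v=3: yield 3**2 = 9
  v=4: yield 4**2 = 16
Therefore output = [1, 4, 9, 16].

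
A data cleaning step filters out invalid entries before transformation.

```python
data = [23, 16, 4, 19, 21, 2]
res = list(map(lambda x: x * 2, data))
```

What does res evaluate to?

Step 1: Apply lambda x: x * 2 to each element:
  23 -> 46
  16 -> 32
  4 -> 8
  19 -> 38
  21 -> 42
  2 -> 4
Therefore res = [46, 32, 8, 38, 42, 4].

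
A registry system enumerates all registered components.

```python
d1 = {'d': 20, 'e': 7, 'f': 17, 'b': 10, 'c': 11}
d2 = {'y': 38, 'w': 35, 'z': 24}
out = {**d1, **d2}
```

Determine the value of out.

Step 1: Merge d1 and d2 (d2 values override on key conflicts).
Step 2: d1 has keys ['d', 'e', 'f', 'b', 'c'], d2 has keys ['y', 'w', 'z'].
Therefore out = {'d': 20, 'e': 7, 'f': 17, 'b': 10, 'c': 11, 'y': 38, 'w': 35, 'z': 24}.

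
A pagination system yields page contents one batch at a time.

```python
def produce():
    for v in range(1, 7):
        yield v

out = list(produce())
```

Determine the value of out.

Step 1: The generator yields each value from range(1, 7).
Step 2: list() consumes all yields: [1, 2, 3, 4, 5, 6].
Therefore out = [1, 2, 3, 4, 5, 6].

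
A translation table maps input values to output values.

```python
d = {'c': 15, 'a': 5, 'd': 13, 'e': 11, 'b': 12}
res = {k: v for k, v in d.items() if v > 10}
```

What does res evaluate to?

Step 1: Filter items where value > 10:
  'c': 15 > 10: kept
  'a': 5 <= 10: removed
  'd': 13 > 10: kept
  'e': 11 > 10: kept
  'b': 12 > 10: kept
Therefore res = {'c': 15, 'd': 13, 'e': 11, 'b': 12}.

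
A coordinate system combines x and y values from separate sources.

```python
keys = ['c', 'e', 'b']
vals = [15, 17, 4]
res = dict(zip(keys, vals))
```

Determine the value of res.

Step 1: zip pairs keys with values:
  'c' -> 15
  'e' -> 17
  'b' -> 4
Therefore res = {'c': 15, 'e': 17, 'b': 4}.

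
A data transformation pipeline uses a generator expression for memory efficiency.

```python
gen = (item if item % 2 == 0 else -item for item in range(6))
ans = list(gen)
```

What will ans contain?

Step 1: For each item in range(6), yield item if even, else -item:
  item=0: even, yield 0
  item=1: odd, yield -1
  item=2: even, yield 2
  item=3: odd, yield -3
  item=4: even, yield 4
  item=5: odd, yield -5
Therefore ans = [0, -1, 2, -3, 4, -5].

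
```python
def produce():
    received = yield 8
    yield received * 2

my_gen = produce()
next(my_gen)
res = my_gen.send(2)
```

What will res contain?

Step 1: next(my_gen) advances to first yield, producing 8.
Step 2: send(2) resumes, received = 2.
Step 3: yield received * 2 = 2 * 2 = 4.
Therefore res = 4.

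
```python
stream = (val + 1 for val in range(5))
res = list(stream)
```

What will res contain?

Step 1: For each val in range(5), compute val+1:
  val=0: 0+1 = 1
  val=1: 1+1 = 2
  val=2: 2+1 = 3
  val=3: 3+1 = 4
  val=4: 4+1 = 5
Therefore res = [1, 2, 3, 4, 5].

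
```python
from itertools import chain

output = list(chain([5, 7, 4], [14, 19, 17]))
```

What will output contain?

Step 1: chain() concatenates iterables: [5, 7, 4] + [14, 19, 17].
Therefore output = [5, 7, 4, 14, 19, 17].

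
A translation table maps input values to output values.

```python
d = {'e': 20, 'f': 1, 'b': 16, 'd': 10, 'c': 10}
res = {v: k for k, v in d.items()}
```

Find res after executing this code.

Step 1: Invert dict (swap keys and values):
  'e': 20 -> 20: 'e'
  'f': 1 -> 1: 'f'
  'b': 16 -> 16: 'b'
  'd': 10 -> 10: 'd'
  'c': 10 -> 10: 'c'
Therefore res = {20: 'e', 1: 'f', 16: 'b', 10: 'c'}.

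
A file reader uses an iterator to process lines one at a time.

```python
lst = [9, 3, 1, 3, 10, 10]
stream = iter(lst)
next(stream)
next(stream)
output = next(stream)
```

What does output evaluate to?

Step 1: Create iterator over [9, 3, 1, 3, 10, 10].
Step 2: next() consumes 9.
Step 3: next() consumes 3.
Step 4: next() returns 1.
Therefore output = 1.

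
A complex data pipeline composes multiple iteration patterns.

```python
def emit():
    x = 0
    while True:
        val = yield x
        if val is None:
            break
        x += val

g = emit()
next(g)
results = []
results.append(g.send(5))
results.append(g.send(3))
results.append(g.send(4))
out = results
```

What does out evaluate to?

Step 1: next(g) -> yield 0.
Step 2: send(5) -> x = 5, yield 5.
Step 3: send(3) -> x = 8, yield 8.
Step 4: send(4) -> x = 12, yield 12.
Therefore out = [5, 8, 12].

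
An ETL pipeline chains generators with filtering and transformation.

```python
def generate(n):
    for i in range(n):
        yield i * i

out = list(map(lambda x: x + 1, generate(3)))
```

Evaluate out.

Step 1: generate(3) yields squares: [0, 1, 4].
Step 2: map adds 1 to each: [1, 2, 5].
Therefore out = [1, 2, 5].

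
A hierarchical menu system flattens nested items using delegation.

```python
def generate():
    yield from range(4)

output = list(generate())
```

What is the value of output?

Step 1: yield from delegates to the iterable, yielding each element.
Step 2: Collected values: [0, 1, 2, 3].
Therefore output = [0, 1, 2, 3].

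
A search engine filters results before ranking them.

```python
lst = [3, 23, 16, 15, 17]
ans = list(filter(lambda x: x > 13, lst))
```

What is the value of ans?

Step 1: Filter elements > 13:
  3: removed
  23: kept
  16: kept
  15: kept
  17: kept
Therefore ans = [23, 16, 15, 17].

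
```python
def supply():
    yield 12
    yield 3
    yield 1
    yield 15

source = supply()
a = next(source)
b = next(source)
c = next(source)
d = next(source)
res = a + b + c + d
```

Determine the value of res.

Step 1: Create generator and consume all values:
  a = next(source) = 12
  b = next(source) = 3
  c = next(source) = 1
  d = next(source) = 15
Step 2: res = 12 + 3 + 1 + 15 = 31.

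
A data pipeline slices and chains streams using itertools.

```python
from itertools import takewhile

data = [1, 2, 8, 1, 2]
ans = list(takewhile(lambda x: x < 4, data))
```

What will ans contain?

Step 1: takewhile stops at first element >= 4:
  1 < 4: take
  2 < 4: take
  8 >= 4: stop
Therefore ans = [1, 2].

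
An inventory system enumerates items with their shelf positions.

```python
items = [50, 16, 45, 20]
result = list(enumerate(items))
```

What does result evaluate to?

Step 1: enumerate pairs each element with its index:
  (0, 50)
  (1, 16)
  (2, 45)
  (3, 20)
Therefore result = [(0, 50), (1, 16), (2, 45), (3, 20)].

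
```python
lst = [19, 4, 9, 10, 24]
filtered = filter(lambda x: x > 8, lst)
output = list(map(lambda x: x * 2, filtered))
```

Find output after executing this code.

Step 1: Filter lst for elements > 8:
  19: kept
  4: removed
  9: kept
  10: kept
  24: kept
Step 2: Map x * 2 on filtered [19, 9, 10, 24]:
  19 -> 38
  9 -> 18
  10 -> 20
  24 -> 48
Therefore output = [38, 18, 20, 48].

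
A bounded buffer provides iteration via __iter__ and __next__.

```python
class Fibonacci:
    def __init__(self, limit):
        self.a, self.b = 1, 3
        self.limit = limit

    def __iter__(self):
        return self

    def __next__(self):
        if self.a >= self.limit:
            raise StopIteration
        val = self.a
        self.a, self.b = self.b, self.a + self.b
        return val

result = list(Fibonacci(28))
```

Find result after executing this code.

Step 1: Fibonacci-like sequence (a=1, b=3) until >= 28:
  Yield 1, then a,b = 3,4
  Yield 3, then a,b = 4,7
  Yield 4, then a,b = 7,11
  Yield 7, then a,b = 11,18
  Yield 11, then a,b = 18,29
  Yield 18, then a,b = 29,47
Step 2: 29 >= 28, stop.
Therefore result = [1, 3, 4, 7, 11, 18].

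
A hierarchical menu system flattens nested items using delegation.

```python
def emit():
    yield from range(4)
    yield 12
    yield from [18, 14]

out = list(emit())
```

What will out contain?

Step 1: Trace yields in order:
  yield 0
  yield 1
  yield 2
  yield 3
  yield 12
  yield 18
  yield 14
Therefore out = [0, 1, 2, 3, 12, 18, 14].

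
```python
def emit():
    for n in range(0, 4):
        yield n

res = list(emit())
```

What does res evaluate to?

Step 1: The generator yields each value from range(0, 4).
Step 2: list() consumes all yields: [0, 1, 2, 3].
Therefore res = [0, 1, 2, 3].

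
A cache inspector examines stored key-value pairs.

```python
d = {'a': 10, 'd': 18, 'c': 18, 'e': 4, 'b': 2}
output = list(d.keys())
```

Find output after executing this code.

Step 1: d.keys() returns the dictionary keys in insertion order.
Therefore output = ['a', 'd', 'c', 'e', 'b'].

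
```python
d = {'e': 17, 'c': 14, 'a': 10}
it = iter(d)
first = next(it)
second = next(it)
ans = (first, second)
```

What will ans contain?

Step 1: iter(d) iterates over keys: ['e', 'c', 'a'].
Step 2: first = next(it) = 'e', second = next(it) = 'c'.
Therefore ans = ('e', 'c').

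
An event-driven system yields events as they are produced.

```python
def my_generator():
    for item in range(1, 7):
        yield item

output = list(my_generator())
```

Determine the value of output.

Step 1: The generator yields each value from range(1, 7).
Step 2: list() consumes all yields: [1, 2, 3, 4, 5, 6].
Therefore output = [1, 2, 3, 4, 5, 6].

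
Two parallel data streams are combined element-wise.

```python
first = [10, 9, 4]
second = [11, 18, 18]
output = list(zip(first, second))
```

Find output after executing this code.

Step 1: zip pairs elements at same index:
  Index 0: (10, 11)
  Index 1: (9, 18)
  Index 2: (4, 18)
Therefore output = [(10, 11), (9, 18), (4, 18)].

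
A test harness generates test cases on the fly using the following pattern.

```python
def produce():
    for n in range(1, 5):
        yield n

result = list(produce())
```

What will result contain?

Step 1: The generator yields each value from range(1, 5).
Step 2: list() consumes all yields: [1, 2, 3, 4].
Therefore result = [1, 2, 3, 4].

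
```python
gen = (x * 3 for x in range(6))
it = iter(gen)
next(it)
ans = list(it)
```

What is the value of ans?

Step 1: Generator produces [0, 3, 6, 9, 12, 15].
Step 2: next(it) consumes first element (0).
Step 3: list(it) collects remaining: [3, 6, 9, 12, 15].
Therefore ans = [3, 6, 9, 12, 15].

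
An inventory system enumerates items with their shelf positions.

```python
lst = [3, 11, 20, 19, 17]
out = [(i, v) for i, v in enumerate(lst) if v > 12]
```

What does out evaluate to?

Step 1: Filter enumerate([3, 11, 20, 19, 17]) keeping v > 12:
  (0, 3): 3 <= 12, excluded
  (1, 11): 11 <= 12, excluded
  (2, 20): 20 > 12, included
  (3, 19): 19 > 12, included
  (4, 17): 17 > 12, included
Therefore out = [(2, 20), (3, 19), (4, 17)].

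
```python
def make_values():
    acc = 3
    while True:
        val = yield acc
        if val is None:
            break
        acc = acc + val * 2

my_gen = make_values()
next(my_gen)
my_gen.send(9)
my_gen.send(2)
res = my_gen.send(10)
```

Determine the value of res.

Step 1: next() -> yield acc=3.
Step 2: send(9) -> val=9, acc = 3 + 9*2 = 21, yield 21.
Step 3: send(2) -> val=2, acc = 21 + 2*2 = 25, yield 25.
Step 4: send(10) -> val=10, acc = 25 + 10*2 = 45, yield 45.
Therefore res = 45.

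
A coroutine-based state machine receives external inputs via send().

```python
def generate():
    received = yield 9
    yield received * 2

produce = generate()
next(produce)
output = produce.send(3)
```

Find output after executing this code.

Step 1: next(produce) advances to first yield, producing 9.
Step 2: send(3) resumes, received = 3.
Step 3: yield received * 2 = 3 * 2 = 6.
Therefore output = 6.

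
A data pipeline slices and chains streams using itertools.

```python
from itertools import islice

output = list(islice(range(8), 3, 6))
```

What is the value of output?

Step 1: islice(range(8), 3, 6) takes elements at indices [3, 6).
Step 2: Elements: [3, 4, 5].
Therefore output = [3, 4, 5].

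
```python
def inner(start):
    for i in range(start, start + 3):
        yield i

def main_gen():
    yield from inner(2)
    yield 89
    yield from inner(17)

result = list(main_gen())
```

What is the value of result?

Step 1: main_gen() delegates to inner(2):
  yield 2
  yield 3
  yield 4
Step 2: yield 89
Step 3: Delegates to inner(17):
  yield 17
  yield 18
  yield 19
Therefore result = [2, 3, 4, 89, 17, 18, 19].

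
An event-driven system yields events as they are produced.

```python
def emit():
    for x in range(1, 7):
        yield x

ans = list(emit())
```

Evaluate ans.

Step 1: The generator yields each value from range(1, 7).
Step 2: list() consumes all yields: [1, 2, 3, 4, 5, 6].
Therefore ans = [1, 2, 3, 4, 5, 6].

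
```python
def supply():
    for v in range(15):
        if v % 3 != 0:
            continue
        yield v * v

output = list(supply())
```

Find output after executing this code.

Step 1: Only yield v**2 when v is divisible by 3:
  v=0: 0 % 3 == 0, yield 0**2 = 0
  v=3: 3 % 3 == 0, yield 3**2 = 9
  v=6: 6 % 3 == 0, yield 6**2 = 36
  v=9: 9 % 3 == 0, yield 9**2 = 81
  v=12: 12 % 3 == 0, yield 12**2 = 144
Therefore output = [0, 9, 36, 81, 144].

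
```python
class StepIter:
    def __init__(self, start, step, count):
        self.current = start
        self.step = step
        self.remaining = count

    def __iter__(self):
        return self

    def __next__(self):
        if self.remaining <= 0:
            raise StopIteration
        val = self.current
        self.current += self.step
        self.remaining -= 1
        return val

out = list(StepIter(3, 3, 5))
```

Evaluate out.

Step 1: StepIter starts at 3, increments by 3, for 5 steps:
  Yield 3, then current += 3
  Yield 6, then current += 3
  Yield 9, then current += 3
  Yield 12, then current += 3
  Yield 15, then current += 3
Therefore out = [3, 6, 9, 12, 15].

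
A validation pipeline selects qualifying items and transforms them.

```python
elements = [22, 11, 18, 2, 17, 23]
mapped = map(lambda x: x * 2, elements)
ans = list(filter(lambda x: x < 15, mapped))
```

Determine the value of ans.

Step 1: Map x * 2:
  22 -> 44
  11 -> 22
  18 -> 36
  2 -> 4
  17 -> 34
  23 -> 46
Step 2: Filter for < 15:
  44: removed
  22: removed
  36: removed
  4: kept
  34: removed
  46: removed
Therefore ans = [4].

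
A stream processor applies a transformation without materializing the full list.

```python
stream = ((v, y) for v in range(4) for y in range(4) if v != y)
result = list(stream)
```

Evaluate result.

Step 1: Nested generator over range(4) x range(4) where v != y:
  (0, 0): excluded (v == y)
  (0, 1): included
  (0, 2): included
  (0, 3): included
  (1, 0): included
  (1, 1): excluded (v == y)
  (1, 2): included
  (1, 3): included
  (2, 0): included
  (2, 1): included
  (2, 2): excluded (v == y)
  (2, 3): included
  (3, 0): included
  (3, 1): included
  (3, 2): included
  (3, 3): excluded (v == y)
Therefore result = [(0, 1), (0, 2), (0, 3), (1, 0), (1, 2), (1, 3), (2, 0), (2, 1), (2, 3), (3, 0), (3, 1), (3, 2)].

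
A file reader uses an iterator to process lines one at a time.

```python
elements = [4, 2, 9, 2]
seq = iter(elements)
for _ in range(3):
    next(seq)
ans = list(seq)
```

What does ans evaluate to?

Step 1: Create iterator over [4, 2, 9, 2].
Step 2: Advance 3 positions (consuming [4, 2, 9]).
Step 3: list() collects remaining elements: [2].
Therefore ans = [2].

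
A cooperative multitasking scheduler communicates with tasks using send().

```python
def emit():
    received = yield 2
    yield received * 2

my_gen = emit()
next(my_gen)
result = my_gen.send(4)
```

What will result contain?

Step 1: next(my_gen) advances to first yield, producing 2.
Step 2: send(4) resumes, received = 4.
Step 3: yield received * 2 = 4 * 2 = 8.
Therefore result = 8.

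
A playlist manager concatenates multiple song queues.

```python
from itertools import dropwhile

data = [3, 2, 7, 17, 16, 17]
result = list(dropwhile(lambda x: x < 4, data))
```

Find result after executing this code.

Step 1: dropwhile drops elements while < 4:
  3 < 4: dropped
  2 < 4: dropped
  7: kept (dropping stopped)
Step 2: Remaining elements kept regardless of condition.
Therefore result = [7, 17, 16, 17].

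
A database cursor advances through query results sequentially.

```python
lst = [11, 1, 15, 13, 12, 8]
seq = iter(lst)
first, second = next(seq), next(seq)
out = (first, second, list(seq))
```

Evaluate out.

Step 1: Create iterator over [11, 1, 15, 13, 12, 8].
Step 2: first = 11, second = 1.
Step 3: Remaining elements: [15, 13, 12, 8].
Therefore out = (11, 1, [15, 13, 12, 8]).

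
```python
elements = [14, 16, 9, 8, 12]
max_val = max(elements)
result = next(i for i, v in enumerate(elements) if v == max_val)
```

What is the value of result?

Step 1: max([14, 16, 9, 8, 12]) = 16.
Step 2: Find first index where value == 16:
  Index 0: 14 != 16
  Index 1: 16 == 16, found!
Therefore result = 1.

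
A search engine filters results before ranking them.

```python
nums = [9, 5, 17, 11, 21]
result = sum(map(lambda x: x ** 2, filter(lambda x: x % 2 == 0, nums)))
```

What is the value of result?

Step 1: Filter even numbers from [9, 5, 17, 11, 21]: []
Step 2: Square each: []
Step 3: Sum = 0.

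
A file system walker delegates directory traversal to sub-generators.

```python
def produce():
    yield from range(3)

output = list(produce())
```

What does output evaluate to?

Step 1: yield from delegates to the iterable, yielding each element.
Step 2: Collected values: [0, 1, 2].
Therefore output = [0, 1, 2].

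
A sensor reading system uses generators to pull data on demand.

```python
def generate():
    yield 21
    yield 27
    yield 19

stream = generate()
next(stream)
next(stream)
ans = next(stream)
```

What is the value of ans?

Step 1: generate() creates a generator.
Step 2: next(stream) yields 21 (consumed and discarded).
Step 3: next(stream) yields 27 (consumed and discarded).
Step 4: next(stream) yields 19, assigned to ans.
Therefore ans = 19.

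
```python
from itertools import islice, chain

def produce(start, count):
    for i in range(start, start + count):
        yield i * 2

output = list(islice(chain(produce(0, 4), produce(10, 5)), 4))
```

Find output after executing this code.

Step 1: produce(0, 4) yields [0, 2, 4, 6].
Step 2: produce(10, 5) yields [20, 22, 24, 26, 28].
Step 3: chain concatenates: [0, 2, 4, 6, 20, 22, 24, 26, 28].
Step 4: islice takes first 4: [0, 2, 4, 6].
Therefore output = [0, 2, 4, 6].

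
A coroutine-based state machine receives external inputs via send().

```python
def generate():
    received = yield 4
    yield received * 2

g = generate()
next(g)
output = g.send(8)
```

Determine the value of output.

Step 1: next(g) advances to first yield, producing 4.
Step 2: send(8) resumes, received = 8.
Step 3: yield received * 2 = 8 * 2 = 16.
Therefore output = 16.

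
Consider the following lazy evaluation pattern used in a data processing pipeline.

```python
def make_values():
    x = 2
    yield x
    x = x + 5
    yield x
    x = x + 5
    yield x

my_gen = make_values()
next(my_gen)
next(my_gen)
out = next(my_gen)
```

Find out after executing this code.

Step 1: Trace through generator execution:
  Yield 1: x starts at 2, yield 2
  Yield 2: x = 2 + 5 = 7, yield 7
  Yield 3: x = 7 + 5 = 12, yield 12
Step 2: First next() gets 2, second next() gets the second value, third next() yields 12.
Therefore out = 12.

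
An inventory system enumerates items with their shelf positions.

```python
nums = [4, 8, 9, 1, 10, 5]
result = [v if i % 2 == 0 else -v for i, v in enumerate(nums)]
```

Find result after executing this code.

Step 1: For each (i, v), keep v if i is even, negate if odd:
  i=0 (even): keep 4
  i=1 (odd): negate to -8
  i=2 (even): keep 9
  i=3 (odd): negate to -1
  i=4 (even): keep 10
  i=5 (odd): negate to -5
Therefore result = [4, -8, 9, -1, 10, -5].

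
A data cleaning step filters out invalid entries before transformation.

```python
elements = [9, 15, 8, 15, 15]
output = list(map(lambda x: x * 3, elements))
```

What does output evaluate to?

Step 1: Apply lambda x: x * 3 to each element:
  9 -> 27
  15 -> 45
  8 -> 24
  15 -> 45
  15 -> 45
Therefore output = [27, 45, 24, 45, 45].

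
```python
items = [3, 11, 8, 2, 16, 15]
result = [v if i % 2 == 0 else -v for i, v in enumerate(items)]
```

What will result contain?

Step 1: For each (i, v), keep v if i is even, negate if odd:
  i=0 (even): keep 3
  i=1 (odd): negate to -11
  i=2 (even): keep 8
  i=3 (odd): negate to -2
  i=4 (even): keep 16
  i=5 (odd): negate to -15
Therefore result = [3, -11, 8, -2, 16, -15].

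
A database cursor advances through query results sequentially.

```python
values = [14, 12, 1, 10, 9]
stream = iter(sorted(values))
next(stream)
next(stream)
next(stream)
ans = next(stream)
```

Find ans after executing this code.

Step 1: sorted([14, 12, 1, 10, 9]) = [1, 9, 10, 12, 14].
Step 2: Create iterator and skip 3 elements.
Step 3: next() returns 12.
Therefore ans = 12.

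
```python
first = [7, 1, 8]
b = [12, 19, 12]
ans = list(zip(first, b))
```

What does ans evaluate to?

Step 1: zip pairs elements at same index:
  Index 0: (7, 12)
  Index 1: (1, 19)
  Index 2: (8, 12)
Therefore ans = [(7, 12), (1, 19), (8, 12)].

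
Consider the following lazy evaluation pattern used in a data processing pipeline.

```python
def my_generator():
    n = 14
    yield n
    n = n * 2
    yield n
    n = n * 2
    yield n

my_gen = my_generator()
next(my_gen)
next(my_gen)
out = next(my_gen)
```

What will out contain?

Step 1: Trace through generator execution:
  Yield 1: n starts at 14, yield 14
  Yield 2: n = 14 * 2 = 28, yield 28
  Yield 3: n = 28 * 2 = 56, yield 56
Step 2: First next() gets 14, second next() gets the second value, third next() yields 56.
Therefore out = 56.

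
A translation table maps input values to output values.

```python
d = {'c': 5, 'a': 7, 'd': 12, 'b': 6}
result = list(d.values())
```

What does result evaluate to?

Step 1: d.values() returns the dictionary values in insertion order.
Therefore result = [5, 7, 12, 6].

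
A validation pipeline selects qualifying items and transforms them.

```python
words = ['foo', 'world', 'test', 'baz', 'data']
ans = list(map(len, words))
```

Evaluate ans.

Step 1: Map len() to each word:
  'foo' -> 3
  'world' -> 5
  'test' -> 4
  'baz' -> 3
  'data' -> 4
Therefore ans = [3, 5, 4, 3, 4].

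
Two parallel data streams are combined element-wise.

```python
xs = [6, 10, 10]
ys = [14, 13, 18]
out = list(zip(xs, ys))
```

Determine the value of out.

Step 1: zip pairs elements at same index:
  Index 0: (6, 14)
  Index 1: (10, 13)
  Index 2: (10, 18)
Therefore out = [(6, 14), (10, 13), (10, 18)].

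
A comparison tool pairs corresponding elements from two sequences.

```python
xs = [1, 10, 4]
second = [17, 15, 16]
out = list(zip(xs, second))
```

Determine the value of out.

Step 1: zip pairs elements at same index:
  Index 0: (1, 17)
  Index 1: (10, 15)
  Index 2: (4, 16)
Therefore out = [(1, 17), (10, 15), (4, 16)].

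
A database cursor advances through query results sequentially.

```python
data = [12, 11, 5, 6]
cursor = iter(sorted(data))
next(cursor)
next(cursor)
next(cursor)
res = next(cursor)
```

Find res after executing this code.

Step 1: sorted([12, 11, 5, 6]) = [5, 6, 11, 12].
Step 2: Create iterator and skip 3 elements.
Step 3: next() returns 12.
Therefore res = 12.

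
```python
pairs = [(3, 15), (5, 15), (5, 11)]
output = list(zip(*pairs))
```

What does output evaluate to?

Step 1: zip(*pairs) transposes: unzips [(3, 15), (5, 15), (5, 11)] into separate sequences.
Step 2: First elements: (3, 5, 5), second elements: (15, 15, 11).
Therefore output = [(3, 5, 5), (15, 15, 11)].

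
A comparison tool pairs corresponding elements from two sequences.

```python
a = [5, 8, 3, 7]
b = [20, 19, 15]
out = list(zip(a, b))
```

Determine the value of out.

Step 1: zip stops at shortest (len(a)=4, len(b)=3):
  Index 0: (5, 20)
  Index 1: (8, 19)
  Index 2: (3, 15)
Step 2: Last element of a (7) has no pair, dropped.
Therefore out = [(5, 20), (8, 19), (3, 15)].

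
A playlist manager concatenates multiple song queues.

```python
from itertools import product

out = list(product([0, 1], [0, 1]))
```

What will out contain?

Step 1: product([0, 1], [0, 1]) gives all pairs:
  (0, 0)
  (0, 1)
  (1, 0)
  (1, 1)
Therefore out = [(0, 0), (0, 1), (1, 0), (1, 1)].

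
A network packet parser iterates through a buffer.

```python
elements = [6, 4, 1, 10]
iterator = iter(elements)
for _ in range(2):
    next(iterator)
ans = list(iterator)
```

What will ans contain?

Step 1: Create iterator over [6, 4, 1, 10].
Step 2: Advance 2 positions (consuming [6, 4]).
Step 3: list() collects remaining elements: [1, 10].
Therefore ans = [1, 10].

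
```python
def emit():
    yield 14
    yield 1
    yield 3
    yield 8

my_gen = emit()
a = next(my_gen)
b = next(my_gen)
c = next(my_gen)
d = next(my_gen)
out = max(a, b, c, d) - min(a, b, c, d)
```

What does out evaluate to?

Step 1: Create generator and consume all values:
  a = next(my_gen) = 14
  b = next(my_gen) = 1
  c = next(my_gen) = 3
  d = next(my_gen) = 8
Step 2: max = 14, min = 1, out = 14 - 1 = 13.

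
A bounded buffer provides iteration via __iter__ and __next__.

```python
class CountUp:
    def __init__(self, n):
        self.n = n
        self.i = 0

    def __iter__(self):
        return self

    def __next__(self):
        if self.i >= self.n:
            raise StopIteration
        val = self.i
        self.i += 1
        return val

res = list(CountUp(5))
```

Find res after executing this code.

Step 1: CountUp(5) creates an iterator counting 0 to 4.
Step 2: list() consumes all values: [0, 1, 2, 3, 4].
Therefore res = [0, 1, 2, 3, 4].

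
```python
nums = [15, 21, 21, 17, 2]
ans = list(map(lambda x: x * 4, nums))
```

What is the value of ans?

Step 1: Apply lambda x: x * 4 to each element:
  15 -> 60
  21 -> 84
  21 -> 84
  17 -> 68
  2 -> 8
Therefore ans = [60, 84, 84, 68, 8].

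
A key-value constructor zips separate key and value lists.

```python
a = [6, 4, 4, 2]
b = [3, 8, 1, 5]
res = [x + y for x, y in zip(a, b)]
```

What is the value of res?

Step 1: Add corresponding elements:
  6 + 3 = 9
  4 + 8 = 12
  4 + 1 = 5
  2 + 5 = 7
Therefore res = [9, 12, 5, 7].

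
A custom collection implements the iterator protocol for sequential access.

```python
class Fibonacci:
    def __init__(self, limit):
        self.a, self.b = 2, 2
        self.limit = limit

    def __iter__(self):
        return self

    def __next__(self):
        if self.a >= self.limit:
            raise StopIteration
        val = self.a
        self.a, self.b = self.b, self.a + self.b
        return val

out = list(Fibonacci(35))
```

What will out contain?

Step 1: Fibonacci-like sequence (a=2, b=2) until >= 35:
  Yield 2, then a,b = 2,4
  Yield 2, then a,b = 4,6
  Yield 4, then a,b = 6,10
  Yield 6, then a,b = 10,16
  Yield 10, then a,b = 16,26
  Yield 16, then a,b = 26,42
  Yield 26, then a,b = 42,68
Step 2: 42 >= 35, stop.
Therefore out = [2, 2, 4, 6, 10, 16, 26].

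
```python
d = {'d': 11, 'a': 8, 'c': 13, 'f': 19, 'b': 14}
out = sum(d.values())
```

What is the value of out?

Step 1: d.values() = [11, 8, 13, 19, 14].
Step 2: sum = 65.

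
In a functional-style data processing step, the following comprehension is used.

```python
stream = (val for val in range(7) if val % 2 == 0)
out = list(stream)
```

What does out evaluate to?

Step 1: Filter range(7) keeping only even values:
  val=0: even, included
  val=1: odd, excluded
  val=2: even, included
  val=3: odd, excluded
  val=4: even, included
  val=5: odd, excluded
  val=6: even, included
Therefore out = [0, 2, 4, 6].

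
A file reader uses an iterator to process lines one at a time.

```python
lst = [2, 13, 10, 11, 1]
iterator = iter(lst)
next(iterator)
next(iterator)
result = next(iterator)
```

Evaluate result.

Step 1: Create iterator over [2, 13, 10, 11, 1].
Step 2: next() consumes 2.
Step 3: next() consumes 13.
Step 4: next() returns 10.
Therefore result = 10.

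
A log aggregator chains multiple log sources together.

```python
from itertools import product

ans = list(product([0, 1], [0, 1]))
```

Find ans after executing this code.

Step 1: product([0, 1], [0, 1]) gives all pairs:
  (0, 0)
  (0, 1)
  (1, 0)
  (1, 1)
Therefore ans = [(0, 0), (0, 1), (1, 0), (1, 1)].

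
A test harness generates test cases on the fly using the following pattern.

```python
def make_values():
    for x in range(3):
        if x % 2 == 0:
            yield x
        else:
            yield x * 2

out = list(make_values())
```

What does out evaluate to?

Step 1: For each x in range(3), yield x if even, else x*2:
  x=0 (even): yield 0
  x=1 (odd): yield 1*2 = 2
  x=2 (even): yield 2
Therefore out = [0, 2, 2].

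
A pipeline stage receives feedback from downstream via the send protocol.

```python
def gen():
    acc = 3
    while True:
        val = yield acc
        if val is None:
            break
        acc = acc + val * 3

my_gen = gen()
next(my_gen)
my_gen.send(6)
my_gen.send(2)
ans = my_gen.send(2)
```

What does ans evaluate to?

Step 1: next() -> yield acc=3.
Step 2: send(6) -> val=6, acc = 3 + 6*3 = 21, yield 21.
Step 3: send(2) -> val=2, acc = 21 + 2*3 = 27, yield 27.
Step 4: send(2) -> val=2, acc = 27 + 2*3 = 33, yield 33.
Therefore ans = 33.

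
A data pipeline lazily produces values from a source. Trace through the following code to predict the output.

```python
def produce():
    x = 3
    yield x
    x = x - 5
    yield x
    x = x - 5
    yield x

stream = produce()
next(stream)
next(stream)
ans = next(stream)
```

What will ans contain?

Step 1: Trace through generator execution:
  Yield 1: x starts at 3, yield 3
  Yield 2: x = 3 - 5 = -2, yield -2
  Yield 3: x = -2 - 5 = -7, yield -7
Step 2: First next() gets 3, second next() gets the second value, third next() yields -7.
Therefore ans = -7.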